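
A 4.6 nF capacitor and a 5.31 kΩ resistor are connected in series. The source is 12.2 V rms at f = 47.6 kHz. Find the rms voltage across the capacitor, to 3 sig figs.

1.65 V

ω = 2πf = 299100 rad/s
X_C = 1/(ωC) = 727 Ω
Z = 5310 − j727 Ω
|Z| = √(5310² + 727²) = 5360 Ω
I = V/|Z| = 2.28 mA
V_C = I·|Z_C| = 0.00228 × 727 = 1.65 V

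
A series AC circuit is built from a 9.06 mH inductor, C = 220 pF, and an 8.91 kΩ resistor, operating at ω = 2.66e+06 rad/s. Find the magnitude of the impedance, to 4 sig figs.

X_L = ωL = 24100 Ω
X_C = 1/(ωC) = 1709 Ω
Net reactance X = X_L − X_C = 22390 Ω
Z = 8910 + j22390 Ω
|Z| = √(8910² + 22390²) = 24100 Ω

24100 Ω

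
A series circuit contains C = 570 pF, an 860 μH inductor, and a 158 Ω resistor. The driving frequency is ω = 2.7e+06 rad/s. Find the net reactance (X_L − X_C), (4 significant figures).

1672 Ω

X_L = ωL = 2322 Ω
X_C = 1/(ωC) = 649.8 Ω
X = 2322 − 649.8 = 1672 Ω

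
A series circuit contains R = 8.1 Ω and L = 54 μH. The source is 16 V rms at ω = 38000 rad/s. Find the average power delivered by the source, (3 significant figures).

X_L = ωL = 2.05 Ω
Z = 8.10 + j2.05 Ω
|Z| = √(8.10² + 2.05²) = 8.36 Ω
∠Z = arctan(2.05/8.10) = 14.2°
I = V/|Z| = 1.91 A
P = VI cos φ = 16 × 1.91 × cos(14.2°) = 29.7 W

29.7 W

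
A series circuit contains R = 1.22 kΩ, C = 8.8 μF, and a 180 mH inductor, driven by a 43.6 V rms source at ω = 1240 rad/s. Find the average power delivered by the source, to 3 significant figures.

X_L = ωL = 223 Ω
X_C = 1/(ωC) = 91.6 Ω
Net reactance X = X_L − X_C = 132 Ω
Z = 1220 + j132 Ω
|Z| = √(1220² + 132²) = 1230 Ω
∠Z = arctan(132/1220) = 6.15°
I = V/|Z| = 35.5 mA
P = VI cos φ = 43.6 × 0.0355 × cos(6.15°) = 1.54 W

1.54 W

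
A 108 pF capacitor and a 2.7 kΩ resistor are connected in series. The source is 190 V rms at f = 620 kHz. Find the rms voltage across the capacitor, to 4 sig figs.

125.5 V

ω = 2πf = 3.896e+06 rad/s
X_C = 1/(ωC) = 2377 Ω
Z = 2700 − j2377 Ω
|Z| = √(2700² + 2377²) = 3597 Ω
I = V/|Z| = 52.82 mA
V_C = I·|Z_C| = 0.05282 × 2377 = 125.5 V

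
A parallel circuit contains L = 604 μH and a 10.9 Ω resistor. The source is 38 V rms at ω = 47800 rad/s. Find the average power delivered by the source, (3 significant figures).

X_L = ωL = 28.9 Ω
Parallel: admittances add. Y = 1/R + 1/(jωL)
Y = (0.0917 − j0.0346) S
|Y| = 0.0981 S → |Z| = 1/|Y| = 10.2 Ω, ∠Z = −∠Y = 20.7°
I = V/|Z| = 3.73 A
P = VI cos φ = 38 × 3.73 × cos(20.7°) = 132 W

132 W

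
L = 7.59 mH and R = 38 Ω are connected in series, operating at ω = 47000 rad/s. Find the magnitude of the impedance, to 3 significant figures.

359 Ω

X_L = ωL = 357 Ω
Z = 38.0 + j357 Ω
|Z| = √(38.0² + 357²) = 359 Ω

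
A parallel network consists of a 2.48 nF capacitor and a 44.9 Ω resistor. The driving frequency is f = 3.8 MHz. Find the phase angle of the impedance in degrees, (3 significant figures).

-69.4°

ω = 2πf = 2.388e+07 rad/s
X_C = 1/(ωC) = 16.9 Ω
Parallel: admittances add. Y = 1/R + jωC
Y = (0.0223 + j0.0592) S
|Y| = 0.0633 S → |Z| = 1/|Y| = 15.8 Ω, ∠Z = −∠Y = -69.4°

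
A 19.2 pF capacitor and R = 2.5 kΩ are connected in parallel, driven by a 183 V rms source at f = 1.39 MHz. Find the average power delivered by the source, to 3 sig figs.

13.4 W

ω = 2πf = 8.734e+06 rad/s
X_C = 1/(ωC) = 5960 Ω
Parallel: admittances add. Y = 1/R + jωC
Y = (0.000400 + j0.000168) S
|Y| = 0.000434 S → |Z| = 1/|Y| = 2310 Ω, ∠Z = −∠Y = -22.7°
I = V/|Z| = 79.4 mA
P = VI cos φ = 183 × 0.0794 × cos(-22.7°) = 13.4 W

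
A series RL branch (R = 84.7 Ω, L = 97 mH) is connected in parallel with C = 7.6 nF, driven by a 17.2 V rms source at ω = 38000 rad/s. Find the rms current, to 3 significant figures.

322 μA

X_L = ωL = 3690 Ω
X_C = 1/(ωC) = 3460 Ω
Branch 1 (R+jX_L): Z₁ = 84.7 + j3690 Ω, |Z₁| = 3690 Ω
Branch 2 (−jX_C): Z₂ = −j3460 Ω
Parallel: Z = Z₁Z₂/(Z₁+Z₂), |Z| = 53400 Ω, ∠Z = -70.6°
I = V/|Z| = 17.2/53400 = 322 μA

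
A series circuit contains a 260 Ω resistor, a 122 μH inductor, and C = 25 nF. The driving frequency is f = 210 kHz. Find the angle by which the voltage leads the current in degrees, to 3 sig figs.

ω = 2πf = 1.319e+06 rad/s
X_L = ωL = 161 Ω
X_C = 1/(ωC) = 30.3 Ω
Net reactance X = X_L − X_C = 131 Ω
Z = 260 + j131 Ω
|Z| = √(260² + 131²) = 291 Ω
∠Z = arctan(131/260) = 26.7°

26.7°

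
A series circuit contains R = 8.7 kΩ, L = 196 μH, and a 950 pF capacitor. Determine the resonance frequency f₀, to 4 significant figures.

368.8 kHz

ω₀ = 1/√(LC) = 1/√(0.000196 × 9.5e-10) = 2.317e+06 rad/s
f₀ = ω₀/(2π) = 368.8 kHz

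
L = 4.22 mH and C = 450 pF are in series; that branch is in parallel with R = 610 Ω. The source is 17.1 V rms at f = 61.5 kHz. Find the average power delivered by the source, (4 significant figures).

ω = 2πf = 386400 rad/s
X_L = ωL = 1631 Ω
X_C = 1/(ωC) = 5751 Ω
Branch 1: Z₁ = R = 610.0 Ω
Branch 2 (series LC): Z₂ = j(X_L − X_C) = −j4120 Ω
Parallel: Z = Z₁Z₂/(Z₁+Z₂), |Z| = 603.4 Ω, ∠Z = -8.422°
I = V/|Z| = 28.34 mA
P = VI cos φ = 17.1 × 0.02834 × cos(-8.422°) = 479.4 mW

479.4 mW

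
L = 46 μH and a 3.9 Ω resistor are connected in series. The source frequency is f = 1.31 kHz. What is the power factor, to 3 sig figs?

ω = 2πf = 8231 rad/s
X_L = ωL = 0.379 Ω
Z = 3.90 + j0.379 Ω
|Z| = √(3.90² + 0.379²) = 3.92 Ω
∠Z = arctan(0.379/3.90) = 5.55°
cos φ = cos(5.55°) = 0.995

0.995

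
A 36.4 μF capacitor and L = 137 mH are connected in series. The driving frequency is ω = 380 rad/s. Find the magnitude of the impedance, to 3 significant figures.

X_L = ωL = 52.1 Ω
X_C = 1/(ωC) = 72.3 Ω
Net reactance X = X_L − X_C = -20.2 Ω
Z = − j20.2 Ω
|Z| = √(0² + 20.2²) = 20.2 Ω

20.2 Ω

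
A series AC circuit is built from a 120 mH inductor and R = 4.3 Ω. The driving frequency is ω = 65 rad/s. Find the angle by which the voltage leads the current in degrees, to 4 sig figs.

61.13°

X_L = ωL = 7.800 Ω
Z = 4.300 + j7.800 Ω
|Z| = √(4.300² + 7.800²) = 8.907 Ω
∠Z = arctan(7.800/4.300) = 61.13°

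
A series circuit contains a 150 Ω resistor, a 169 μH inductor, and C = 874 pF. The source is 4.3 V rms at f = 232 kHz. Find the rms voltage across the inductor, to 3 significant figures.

ω = 2πf = 1.458e+06 rad/s
X_L = ωL = 246 Ω
X_C = 1/(ωC) = 785 Ω
Net reactance X = X_L − X_C = -539 Ω
Z = 150 − j539 Ω
|Z| = √(150² + 539²) = 559 Ω
I = V/|Z| = 7.69 mA
V_L = I·|Z_L| = 0.00769 × 246 = 1.89 V

1.89 V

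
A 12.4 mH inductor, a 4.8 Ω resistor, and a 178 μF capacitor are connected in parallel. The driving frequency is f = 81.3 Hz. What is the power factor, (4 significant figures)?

0.9521

ω = 2πf = 510.8 rad/s
X_L = ωL = 6.334 Ω
X_C = 1/(ωC) = 11.00 Ω
Parallel: admittances add. Y = 1/R + 1/(jωL) + jωC
Y = (0.2083 − j0.06695) S
|Y| = 0.2188 S → |Z| = 1/|Y| = 4.570 Ω, ∠Z = −∠Y = 17.81°
cos φ = cos(17.81°) = 0.9521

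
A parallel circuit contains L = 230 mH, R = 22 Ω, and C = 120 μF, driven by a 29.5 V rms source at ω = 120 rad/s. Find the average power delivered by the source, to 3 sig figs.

39.6 W

X_L = ωL = 27.6 Ω
X_C = 1/(ωC) = 69.4 Ω
Parallel: admittances add. Y = 1/R + 1/(jωL) + jωC
Y = (0.0455 − j0.0218) S
|Y| = 0.0504 S → |Z| = 1/|Y| = 19.8 Ω, ∠Z = −∠Y = 25.7°
I = V/|Z| = 1.49 A
P = VI cos φ = 29.5 × 1.49 × cos(25.7°) = 39.6 W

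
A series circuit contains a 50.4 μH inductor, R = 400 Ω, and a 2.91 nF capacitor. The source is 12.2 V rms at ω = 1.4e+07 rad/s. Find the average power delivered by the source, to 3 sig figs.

X_L = ωL = 706 Ω
X_C = 1/(ωC) = 24.5 Ω
Net reactance X = X_L − X_C = 681 Ω
Z = 400 + j681 Ω
|Z| = √(400² + 681²) = 790 Ω
∠Z = arctan(681/400) = 59.6°
I = V/|Z| = 15.4 mA
P = VI cos φ = 12.2 × 0.0154 × cos(59.6°) = 95.4 mW

95.4 mW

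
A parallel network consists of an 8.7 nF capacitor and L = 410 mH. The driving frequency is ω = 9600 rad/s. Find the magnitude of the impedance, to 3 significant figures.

5860 Ω

X_L = ωL = 3940 Ω
X_C = 1/(ωC) = 12000 Ω
Parallel: admittances add. Y = 1/(jωL) + jωC
Y = (0 − j0.000171) S
|Y| = 0.000171 S → |Z| = 1/|Y| = 5860 Ω, ∠Z = −∠Y = 90.0°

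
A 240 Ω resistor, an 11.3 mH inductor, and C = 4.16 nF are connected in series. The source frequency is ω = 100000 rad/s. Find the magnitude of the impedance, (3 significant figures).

X_L = ωL = 1130 Ω
X_C = 1/(ωC) = 2400 Ω
Net reactance X = X_L − X_C = -1270 Ω
Z = 240 − j1270 Ω
|Z| = √(240² + 1270²) = 1300 Ω

1300 Ω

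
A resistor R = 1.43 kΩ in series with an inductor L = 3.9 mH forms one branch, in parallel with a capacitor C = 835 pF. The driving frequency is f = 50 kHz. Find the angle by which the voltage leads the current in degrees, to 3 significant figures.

11.7°

ω = 2πf = 314200 rad/s
X_L = ωL = 1230 Ω
X_C = 1/(ωC) = 3810 Ω
Branch 1 (R+jX_L): Z₁ = 1430 + j1230 Ω, |Z₁| = 1880 Ω
Branch 2 (−jX_C): Z₂ = −j3810 Ω
Parallel: Z = Z₁Z₂/(Z₁+Z₂), |Z| = 2430 Ω, ∠Z = 11.7°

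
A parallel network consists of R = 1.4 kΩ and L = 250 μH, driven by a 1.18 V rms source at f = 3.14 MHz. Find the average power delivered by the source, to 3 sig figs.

995 μW

ω = 2πf = 1.973e+07 rad/s
X_L = ωL = 4930 Ω
Parallel: admittances add. Y = 1/R + 1/(jωL)
Y = (0.000714 − j0.000203) S
|Y| = 0.000743 S → |Z| = 1/|Y| = 1350 Ω, ∠Z = −∠Y = 15.8°
I = V/|Z| = 876 μA
P = VI cos φ = 1.18 × 0.000876 × cos(15.8°) = 995 μW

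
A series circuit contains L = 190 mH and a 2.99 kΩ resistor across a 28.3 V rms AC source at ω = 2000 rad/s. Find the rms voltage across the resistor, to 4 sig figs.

X_L = ωL = 380.0 Ω
Z = 2990 + j380.0 Ω
|Z| = √(2990² + 380.0²) = 3014 Ω
I = V/|Z| = 9.389 mA
V_R = I·|Z_R| = 0.009389 × 2990 = 28.07 V

28.07 V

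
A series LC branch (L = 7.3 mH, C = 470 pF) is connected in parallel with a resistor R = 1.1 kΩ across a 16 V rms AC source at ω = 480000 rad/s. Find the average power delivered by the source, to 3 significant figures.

X_L = ωL = 3500 Ω
X_C = 1/(ωC) = 4430 Ω
Branch 1: Z₁ = R = 1100 Ω
Branch 2 (series LC): Z₂ = j(X_L − X_C) = −j929 Ω
Parallel: Z = Z₁Z₂/(Z₁+Z₂), |Z| = 710 Ω, ∠Z = -49.8°
I = V/|Z| = 22.5 mA
P = VI cos φ = 16 × 0.0225 × cos(-49.8°) = 233 mW

233 mW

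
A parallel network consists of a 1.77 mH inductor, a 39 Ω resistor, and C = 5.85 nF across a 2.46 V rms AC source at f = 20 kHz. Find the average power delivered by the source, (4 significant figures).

ω = 2πf = 125700 rad/s
X_L = ωL = 222.4 Ω
X_C = 1/(ωC) = 1360 Ω
Parallel: admittances add. Y = 1/R + 1/(jωL) + jωC
Y = (0.02564 − j0.003761) S
|Y| = 0.02592 S → |Z| = 1/|Y| = 38.59 Ω, ∠Z = −∠Y = 8.344°
I = V/|Z| = 63.75 mA
P = VI cos φ = 2.46 × 0.06375 × cos(8.344°) = 155.2 mW

155.2 mW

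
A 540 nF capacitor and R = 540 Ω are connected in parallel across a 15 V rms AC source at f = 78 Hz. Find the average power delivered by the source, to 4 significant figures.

ω = 2πf = 490.1 rad/s
X_C = 1/(ωC) = 3779 Ω
Parallel: admittances add. Y = 1/R + jωC
Y = (0.001852 + j0.0002646) S
|Y| = 0.001871 S → |Z| = 1/|Y| = 534.6 Ω, ∠Z = −∠Y = -8.133°
I = V/|Z| = 28.06 mA
P = VI cos φ = 15 × 0.02806 × cos(-8.133°) = 416.7 mW

416.7 mW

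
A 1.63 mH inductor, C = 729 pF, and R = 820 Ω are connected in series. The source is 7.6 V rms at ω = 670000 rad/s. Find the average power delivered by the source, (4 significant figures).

X_L = ωL = 1092 Ω
X_C = 1/(ωC) = 2047 Ω
Net reactance X = X_L − X_C = -955.3 Ω
Z = 820.0 − j955.3 Ω
|Z| = √(820.0² + 955.3²) = 1259 Ω
∠Z = arctan(-955.3/820.0) = -49.36°
I = V/|Z| = 6.037 mA
P = VI cos φ = 7.6 × 0.006037 × cos(-49.36°) = 29.88 mW

29.88 mW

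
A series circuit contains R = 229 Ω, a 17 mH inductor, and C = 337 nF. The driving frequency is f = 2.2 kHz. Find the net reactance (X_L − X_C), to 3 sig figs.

20.3 Ω

ω = 2πf = 13820 rad/s
X_L = ωL = 235 Ω
X_C = 1/(ωC) = 215 Ω
X = 235 − 215 = 20.3 Ω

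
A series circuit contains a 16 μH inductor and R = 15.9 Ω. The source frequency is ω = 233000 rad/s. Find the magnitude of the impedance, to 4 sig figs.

X_L = ωL = 3.728 Ω
Z = 15.90 + j3.728 Ω
|Z| = √(15.90² + 3.728²) = 16.33 Ω

16.33 Ω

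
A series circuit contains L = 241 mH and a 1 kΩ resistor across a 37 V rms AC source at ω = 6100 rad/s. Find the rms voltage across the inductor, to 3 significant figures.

30.6 V

X_L = ωL = 1470 Ω
Z = 1000 + j1470 Ω
|Z| = √(1000² + 1470²) = 1780 Ω
I = V/|Z| = 20.8 mA
V_L = I·|Z_L| = 0.0208 × 1470 = 30.6 V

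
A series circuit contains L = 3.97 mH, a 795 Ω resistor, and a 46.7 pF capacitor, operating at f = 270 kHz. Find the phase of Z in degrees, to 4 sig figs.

ω = 2πf = 1.696e+06 rad/s
X_L = ωL = 6735 Ω
X_C = 1/(ωC) = 12620 Ω
Net reactance X = X_L − X_C = -5887 Ω
Z = 795.0 − j5887 Ω
|Z| = √(795.0² + 5887²) = 5941 Ω
∠Z = arctan(-5887/795.0) = -82.31°

-82.31°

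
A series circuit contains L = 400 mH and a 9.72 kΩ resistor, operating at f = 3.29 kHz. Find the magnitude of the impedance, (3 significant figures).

ω = 2πf = 20670 rad/s
X_L = ωL = 8270 Ω
Z = 9720 + j8270 Ω
|Z| = √(9720² + 8270²) = 12800 Ω

12800 Ω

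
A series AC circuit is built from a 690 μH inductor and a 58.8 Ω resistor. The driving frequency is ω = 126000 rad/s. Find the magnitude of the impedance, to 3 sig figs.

105 Ω

X_L = ωL = 86.9 Ω
Z = 58.8 + j86.9 Ω
|Z| = √(58.8² + 86.9²) = 105 Ω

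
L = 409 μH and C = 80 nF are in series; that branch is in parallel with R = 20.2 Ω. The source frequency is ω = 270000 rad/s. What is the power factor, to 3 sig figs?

X_L = ωL = 110 Ω
X_C = 1/(ωC) = 46.3 Ω
Branch 1: Z₁ = R = 20.2 Ω
Branch 2 (series LC): Z₂ = j(X_L − X_C) = j64.1 Ω
Parallel: Z = Z₁Z₂/(Z₁+Z₂), |Z| = 19.3 Ω, ∠Z = 17.5°
cos φ = cos(17.5°) = 0.954

0.954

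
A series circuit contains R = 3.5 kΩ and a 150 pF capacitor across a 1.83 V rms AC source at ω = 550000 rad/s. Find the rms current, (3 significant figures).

145 μA

X_C = 1/(ωC) = 12100 Ω
Z = 3500 − j12100 Ω
|Z| = √(3500² + 12100²) = 12600 Ω
I = V/|Z| = 1.83/12600 = 145 μA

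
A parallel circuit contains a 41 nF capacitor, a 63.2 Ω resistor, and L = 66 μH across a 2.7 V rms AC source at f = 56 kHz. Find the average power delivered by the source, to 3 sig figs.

115 mW

ω = 2πf = 351900 rad/s
X_L = ωL = 23.2 Ω
X_C = 1/(ωC) = 69.3 Ω
Parallel: admittances add. Y = 1/R + 1/(jωL) + jωC
Y = (0.0158 − j0.0286) S
|Y| = 0.0327 S → |Z| = 1/|Y| = 30.6 Ω, ∠Z = −∠Y = 61.1°
I = V/|Z| = 88.3 mA
P = VI cos φ = 2.7 × 0.0883 × cos(61.1°) = 115 mW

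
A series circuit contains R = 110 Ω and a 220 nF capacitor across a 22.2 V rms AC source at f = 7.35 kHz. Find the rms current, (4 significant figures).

ω = 2πf = 46180 rad/s
X_C = 1/(ωC) = 98.43 Ω
Z = 110.0 − j98.43 Ω
|Z| = √(110.0² + 98.43²) = 147.6 Ω
I = V/|Z| = 22.2/147.6 = 150.4 mA

150.4 mA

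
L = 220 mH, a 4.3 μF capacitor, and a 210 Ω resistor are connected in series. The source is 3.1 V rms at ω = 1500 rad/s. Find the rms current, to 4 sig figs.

11.34 mA

X_L = ωL = 330.0 Ω
X_C = 1/(ωC) = 155.0 Ω
Net reactance X = X_L − X_C = 175.0 Ω
Z = 210.0 + j175.0 Ω
|Z| = √(210.0² + 175.0²) = 273.3 Ω
I = V/|Z| = 3.1/273.3 = 11.34 mA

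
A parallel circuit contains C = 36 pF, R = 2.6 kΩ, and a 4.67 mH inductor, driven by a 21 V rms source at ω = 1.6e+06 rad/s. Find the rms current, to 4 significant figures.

8.234 mA

X_L = ωL = 7472 Ω
X_C = 1/(ωC) = 17360 Ω
Parallel: admittances add. Y = 1/R + 1/(jωL) + jωC
Y = (0.0003846 − j7.623e-05) S
|Y| = 0.0003921 S → |Z| = 1/|Y| = 2550 Ω, ∠Z = −∠Y = 11.21°
I = V/|Z| = 21/2550 = 8.234 mA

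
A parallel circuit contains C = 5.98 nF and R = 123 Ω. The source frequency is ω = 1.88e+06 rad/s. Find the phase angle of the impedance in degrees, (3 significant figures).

-54.1°

X_C = 1/(ωC) = 88.9 Ω
Parallel: admittances add. Y = 1/R + jωC
Y = (0.00813 + j0.0112) S
|Y| = 0.0139 S → |Z| = 1/|Y| = 72.1 Ω, ∠Z = −∠Y = -54.1°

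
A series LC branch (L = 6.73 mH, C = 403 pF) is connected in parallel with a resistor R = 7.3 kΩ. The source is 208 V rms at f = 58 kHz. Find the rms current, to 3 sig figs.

ω = 2πf = 364400 rad/s
X_L = ωL = 2450 Ω
X_C = 1/(ωC) = 6810 Ω
Branch 1: Z₁ = R = 7300 Ω
Branch 2 (series LC): Z₂ = j(X_L − X_C) = −j4360 Ω
Parallel: Z = Z₁Z₂/(Z₁+Z₂), |Z| = 3740 Ω, ∠Z = -59.2°
I = V/|Z| = 208/3740 = 55.6 mA

55.6 mA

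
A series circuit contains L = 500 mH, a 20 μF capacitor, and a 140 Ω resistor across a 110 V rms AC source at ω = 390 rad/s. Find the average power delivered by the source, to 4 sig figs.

X_L = ωL = 195.0 Ω
X_C = 1/(ωC) = 128.2 Ω
Net reactance X = X_L − X_C = 66.79 Ω
Z = 140.0 + j66.79 Ω
|Z| = √(140.0² + 66.79²) = 155.1 Ω
∠Z = arctan(66.79/140.0) = 25.51°
I = V/|Z| = 709.1 mA
P = VI cos φ = 110 × 0.7091 × cos(25.51°) = 70.40 W

70.40 W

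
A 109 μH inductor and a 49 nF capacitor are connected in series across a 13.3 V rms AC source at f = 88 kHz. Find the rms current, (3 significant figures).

569 mA

ω = 2πf = 552900 rad/s
X_L = ωL = 60.3 Ω
X_C = 1/(ωC) = 36.9 Ω
Net reactance X = X_L − X_C = 23.4 Ω
Z = j23.4 Ω
|Z| = √(0² + 23.4²) = 23.4 Ω
I = V/|Z| = 13.3/23.4 = 569 mA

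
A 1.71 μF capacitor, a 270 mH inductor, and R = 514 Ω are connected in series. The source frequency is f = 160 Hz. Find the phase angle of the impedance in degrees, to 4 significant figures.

ω = 2πf = 1005 rad/s
X_L = ωL = 271.4 Ω
X_C = 1/(ωC) = 581.7 Ω
Net reactance X = X_L − X_C = -310.3 Ω
Z = 514.0 − j310.3 Ω
|Z| = √(514.0² + 310.3²) = 600.4 Ω
∠Z = arctan(-310.3/514.0) = -31.12°

-31.12°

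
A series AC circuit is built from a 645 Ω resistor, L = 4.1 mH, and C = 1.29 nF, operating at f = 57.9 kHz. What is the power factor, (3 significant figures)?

ω = 2πf = 363800 rad/s
X_L = ωL = 1490 Ω
X_C = 1/(ωC) = 2130 Ω
Net reactance X = X_L − X_C = -639 Ω
Z = 645 − j639 Ω
|Z| = √(645² + 639²) = 908 Ω
∠Z = arctan(-639/645) = -44.7°
cos φ = cos(-44.7°) = 0.710

0.710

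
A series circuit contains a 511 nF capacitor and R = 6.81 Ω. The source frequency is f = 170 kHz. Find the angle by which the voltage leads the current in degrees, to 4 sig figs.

ω = 2πf = 1.068e+06 rad/s
X_C = 1/(ωC) = 1.832 Ω
Z = 6.810 − j1.832 Ω
|Z| = √(6.810² + 1.832²) = 7.052 Ω
∠Z = arctan(-1.832/6.810) = -15.06°

-15.06°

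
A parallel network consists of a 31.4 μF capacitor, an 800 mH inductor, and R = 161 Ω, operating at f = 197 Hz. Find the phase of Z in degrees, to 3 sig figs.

ω = 2πf = 1238 rad/s
X_L = ωL = 990 Ω
X_C = 1/(ωC) = 25.7 Ω
Parallel: admittances add. Y = 1/R + 1/(jωL) + jωC
Y = (0.00621 + j0.0379) S
|Y| = 0.0384 S → |Z| = 1/|Y| = 26.1 Ω, ∠Z = −∠Y = -80.7°

-80.7°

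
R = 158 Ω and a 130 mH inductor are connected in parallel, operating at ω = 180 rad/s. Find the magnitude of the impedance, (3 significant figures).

X_L = ωL = 23.4 Ω
Parallel: admittances add. Y = 1/R + 1/(jωL)
Y = (0.00633 − j0.0427) S
|Y| = 0.0432 S → |Z| = 1/|Y| = 23.1 Ω, ∠Z = −∠Y = 81.6°

23.1 Ω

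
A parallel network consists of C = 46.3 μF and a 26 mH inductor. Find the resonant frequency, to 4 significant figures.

ω₀ = 1/√(LC) = 1/√(0.026 × 4.63e-05) = 911.4 rad/s
f₀ = ω₀/(2π) = 145.1 Hz

145.1 Hz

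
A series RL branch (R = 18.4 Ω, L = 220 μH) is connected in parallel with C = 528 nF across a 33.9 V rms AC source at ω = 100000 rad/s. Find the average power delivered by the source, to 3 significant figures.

X_L = ωL = 22.0 Ω
X_C = 1/(ωC) = 18.9 Ω
Branch 1 (R+jX_L): Z₁ = 18.4 + j22.0 Ω, |Z₁| = 28.7 Ω
Branch 2 (−jX_C): Z₂ = −j18.9 Ω
Parallel: Z = Z₁Z₂/(Z₁+Z₂), |Z| = 29.1 Ω, ∠Z = -49.4°
I = V/|Z| = 1.16 A
P = VI cos φ = 33.9 × 1.16 × cos(-49.4°) = 25.7 W

25.7 W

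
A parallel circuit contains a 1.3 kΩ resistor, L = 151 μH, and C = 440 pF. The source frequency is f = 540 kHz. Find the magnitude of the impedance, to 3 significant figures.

ω = 2πf = 3.393e+06 rad/s
X_L = ωL = 512 Ω
X_C = 1/(ωC) = 670 Ω
Parallel: admittances add. Y = 1/R + 1/(jωL) + jωC
Y = (0.000769 − j0.000459) S
|Y| = 0.000896 S → |Z| = 1/|Y| = 1120 Ω, ∠Z = −∠Y = 30.8°

1120 Ω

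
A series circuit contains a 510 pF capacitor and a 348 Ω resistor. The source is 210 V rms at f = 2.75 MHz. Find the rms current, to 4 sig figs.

573.7 mA

ω = 2πf = 1.728e+07 rad/s
X_C = 1/(ωC) = 113.5 Ω
Z = 348.0 − j113.5 Ω
|Z| = √(348.0² + 113.5²) = 366.0 Ω
I = V/|Z| = 210/366.0 = 573.7 mA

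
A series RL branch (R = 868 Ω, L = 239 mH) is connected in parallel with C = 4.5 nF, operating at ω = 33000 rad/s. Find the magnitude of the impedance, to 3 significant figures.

X_L = ωL = 7890 Ω
X_C = 1/(ωC) = 6730 Ω
Branch 1 (R+jX_L): Z₁ = 868 + j7890 Ω, |Z₁| = 7930 Ω
Branch 2 (−jX_C): Z₂ = −j6730 Ω
Parallel: Z = Z₁Z₂/(Z₁+Z₂), |Z| = 37000 Ω, ∠Z = -59.3°

37000 Ω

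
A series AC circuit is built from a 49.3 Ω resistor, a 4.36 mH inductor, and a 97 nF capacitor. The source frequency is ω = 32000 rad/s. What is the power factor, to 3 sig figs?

0.261

X_L = ωL = 140 Ω
X_C = 1/(ωC) = 322 Ω
Net reactance X = X_L − X_C = -183 Ω
Z = 49.3 − j183 Ω
|Z| = √(49.3² + 183²) = 189 Ω
∠Z = arctan(-183/49.3) = -74.9°
cos φ = cos(-74.9°) = 0.261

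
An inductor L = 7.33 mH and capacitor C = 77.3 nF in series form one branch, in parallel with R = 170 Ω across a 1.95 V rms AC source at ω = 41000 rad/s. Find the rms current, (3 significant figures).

X_L = ωL = 301 Ω
X_C = 1/(ωC) = 316 Ω
Branch 1: Z₁ = R = 170 Ω
Branch 2 (series LC): Z₂ = j(X_L − X_C) = −j15.0 Ω
Parallel: Z = Z₁Z₂/(Z₁+Z₂), |Z| = 14.9 Ω, ∠Z = -85.0°
I = V/|Z| = 1.95/14.9 = 131 mA

131 mA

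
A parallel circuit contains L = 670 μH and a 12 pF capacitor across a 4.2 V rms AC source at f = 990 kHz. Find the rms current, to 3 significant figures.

694 μA

ω = 2πf = 6.22e+06 rad/s
X_L = ωL = 4170 Ω
X_C = 1/(ωC) = 13400 Ω
Parallel: admittances add. Y = 1/(jωL) + jωC
Y = (0 − j0.000165) S
|Y| = 0.000165 S → |Z| = 1/|Y| = 6050 Ω, ∠Z = −∠Y = 90.0°
I = V/|Z| = 4.2/6050 = 694 μA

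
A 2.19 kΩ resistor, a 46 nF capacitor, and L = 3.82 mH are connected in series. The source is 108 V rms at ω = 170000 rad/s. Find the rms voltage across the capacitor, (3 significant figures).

6.13 V

X_L = ωL = 649 Ω
X_C = 1/(ωC) = 128 Ω
Net reactance X = X_L − X_C = 522 Ω
Z = 2190 + j522 Ω
|Z| = √(2190² + 522²) = 2250 Ω
I = V/|Z| = 48.0 mA
V_C = I·|Z_C| = 0.0480 × 128 = 6.13 V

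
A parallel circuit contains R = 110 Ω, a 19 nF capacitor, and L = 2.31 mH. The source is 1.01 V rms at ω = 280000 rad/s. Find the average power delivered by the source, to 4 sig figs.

X_L = ωL = 646.8 Ω
X_C = 1/(ωC) = 188.0 Ω
Parallel: admittances add. Y = 1/R + 1/(jωL) + jωC
Y = (0.009091 + j0.003774) S
|Y| = 0.009843 S → |Z| = 1/|Y| = 101.6 Ω, ∠Z = −∠Y = -22.54°
I = V/|Z| = 9.942 mA
P = VI cos φ = 1.01 × 0.009942 × cos(-22.54°) = 9.274 mW

9.274 mW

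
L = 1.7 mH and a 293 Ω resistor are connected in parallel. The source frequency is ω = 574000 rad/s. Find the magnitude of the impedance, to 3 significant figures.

X_L = ωL = 976 Ω
Parallel: admittances add. Y = 1/R + 1/(jωL)
Y = (0.00341 − j0.00102) S
|Y| = 0.00356 S → |Z| = 1/|Y| = 281 Ω, ∠Z = −∠Y = 16.7°

281 Ω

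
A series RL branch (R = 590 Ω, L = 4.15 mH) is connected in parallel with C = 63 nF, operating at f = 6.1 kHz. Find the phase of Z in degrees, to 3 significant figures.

ω = 2πf = 38330 rad/s
X_L = ωL = 159 Ω
X_C = 1/(ωC) = 414 Ω
Branch 1 (R+jX_L): Z₁ = 590 + j159 Ω, |Z₁| = 611 Ω
Branch 2 (−jX_C): Z₂ = −j414 Ω
Parallel: Z = Z₁Z₂/(Z₁+Z₂), |Z| = 394 Ω, ∠Z = -51.5°

-51.5°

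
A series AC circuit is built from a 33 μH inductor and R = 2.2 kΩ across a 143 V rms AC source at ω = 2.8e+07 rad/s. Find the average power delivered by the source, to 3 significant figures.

7.90 W

X_L = ωL = 924 Ω
Z = 2200 + j924 Ω
|Z| = √(2200² + 924²) = 2390 Ω
∠Z = arctan(924/2200) = 22.8°
I = V/|Z| = 59.9 mA
P = VI cos φ = 143 × 0.0599 × cos(22.8°) = 7.90 W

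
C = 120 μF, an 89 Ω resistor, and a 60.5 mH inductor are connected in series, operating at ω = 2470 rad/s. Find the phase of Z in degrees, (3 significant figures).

X_L = ωL = 149 Ω
X_C = 1/(ωC) = 3.37 Ω
Net reactance X = X_L − X_C = 146 Ω
Z = 89.0 + j146 Ω
|Z| = √(89.0² + 146²) = 171 Ω
∠Z = arctan(146/89.0) = 58.6°

58.6°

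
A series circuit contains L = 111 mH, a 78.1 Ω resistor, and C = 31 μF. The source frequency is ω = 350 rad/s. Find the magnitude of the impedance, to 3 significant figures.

94.6 Ω

X_L = ωL = 38.9 Ω
X_C = 1/(ωC) = 92.2 Ω
Net reactance X = X_L − X_C = -53.3 Ω
Z = 78.1 − j53.3 Ω
|Z| = √(78.1² + 53.3²) = 94.6 Ω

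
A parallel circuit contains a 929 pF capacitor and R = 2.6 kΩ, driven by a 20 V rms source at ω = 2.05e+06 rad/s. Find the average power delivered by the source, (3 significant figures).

X_C = 1/(ωC) = 525 Ω
Parallel: admittances add. Y = 1/R + jωC
Y = (0.000385 + j0.00190) S
|Y| = 0.00194 S → |Z| = 1/|Y| = 515 Ω, ∠Z = −∠Y = -78.6°
I = V/|Z| = 38.9 mA
P = VI cos φ = 20 × 0.0389 × cos(-78.6°) = 154 mW

154 mW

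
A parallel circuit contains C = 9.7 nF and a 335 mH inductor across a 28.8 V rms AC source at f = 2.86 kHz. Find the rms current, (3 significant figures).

ω = 2πf = 17970 rad/s
X_L = ωL = 6020 Ω
X_C = 1/(ωC) = 5740 Ω
Parallel: admittances add. Y = 1/(jωL) + jωC
Y = (0 + j8.19e-06) S
|Y| = 8.19e-06 S → |Z| = 1/|Y| = 122000 Ω, ∠Z = −∠Y = -90.0°
I = V/|Z| = 28.8/122000 = 236 μA

236 μA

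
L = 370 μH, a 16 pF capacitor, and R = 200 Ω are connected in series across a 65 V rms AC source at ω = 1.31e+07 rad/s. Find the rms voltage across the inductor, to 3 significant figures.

1470 V

X_L = ωL = 4850 Ω
X_C = 1/(ωC) = 4770 Ω
Net reactance X = X_L − X_C = 76.0 Ω
Z = 200 + j76.0 Ω
|Z| = √(200² + 76.0²) = 214 Ω
I = V/|Z| = 304 mA
V_L = I·|Z_L| = 0.304 × 4850 = 1470 V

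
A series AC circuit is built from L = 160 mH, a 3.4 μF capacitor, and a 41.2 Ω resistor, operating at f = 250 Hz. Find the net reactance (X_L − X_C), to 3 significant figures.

ω = 2πf = 1571 rad/s
X_L = ωL = 251 Ω
X_C = 1/(ωC) = 187 Ω
X = 251 − 187 = 64.1 Ω

64.1 Ω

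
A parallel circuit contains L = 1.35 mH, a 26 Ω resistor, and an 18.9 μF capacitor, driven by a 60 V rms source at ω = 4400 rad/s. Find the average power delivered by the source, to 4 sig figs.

138.5 W

X_L = ωL = 5.940 Ω
X_C = 1/(ωC) = 12.03 Ω
Parallel: admittances add. Y = 1/R + 1/(jωL) + jωC
Y = (0.03846 − j0.08519) S
|Y| = 0.09347 S → |Z| = 1/|Y| = 10.70 Ω, ∠Z = −∠Y = 65.70°
I = V/|Z| = 5.608 A
P = VI cos φ = 60 × 5.608 × cos(65.70°) = 138.5 W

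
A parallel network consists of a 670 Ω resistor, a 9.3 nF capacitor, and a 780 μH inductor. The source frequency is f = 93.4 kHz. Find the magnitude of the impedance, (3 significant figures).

278 Ω

ω = 2πf = 586800 rad/s
X_L = ωL = 458 Ω
X_C = 1/(ωC) = 183 Ω
Parallel: admittances add. Y = 1/R + 1/(jωL) + jωC
Y = (0.00149 + j0.00327) S
|Y| = 0.00360 S → |Z| = 1/|Y| = 278 Ω, ∠Z = −∠Y = -65.5°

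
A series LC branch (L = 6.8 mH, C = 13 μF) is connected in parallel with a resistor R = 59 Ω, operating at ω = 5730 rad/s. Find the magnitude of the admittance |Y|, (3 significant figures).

42.7 mS

X_L = ωL = 39.0 Ω
X_C = 1/(ωC) = 13.4 Ω
Branch 1: Z₁ = R = 59.0 Ω
Branch 2 (series LC): Z₂ = j(X_L − X_C) = j25.5 Ω
Parallel: Z = Z₁Z₂/(Z₁+Z₂), |Z| = 23.4 Ω, ∠Z = 66.6°
|Y| = 1/|Z| = 42.7 mS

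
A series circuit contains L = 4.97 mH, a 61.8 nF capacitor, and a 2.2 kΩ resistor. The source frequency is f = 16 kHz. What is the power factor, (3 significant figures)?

0.988

ω = 2πf = 100500 rad/s
X_L = ωL = 500 Ω
X_C = 1/(ωC) = 161 Ω
Net reactance X = X_L − X_C = 339 Ω
Z = 2200 + j339 Ω
|Z| = √(2200² + 339²) = 2230 Ω
∠Z = arctan(339/2200) = 8.75°
cos φ = cos(8.75°) = 0.988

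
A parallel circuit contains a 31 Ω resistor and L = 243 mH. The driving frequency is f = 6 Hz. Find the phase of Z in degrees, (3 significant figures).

73.5°

ω = 2πf = 37.70 rad/s
X_L = ωL = 9.16 Ω
Parallel: admittances add. Y = 1/R + 1/(jωL)
Y = (0.0323 − j0.109) S
|Y| = 0.114 S → |Z| = 1/|Y| = 8.79 Ω, ∠Z = −∠Y = 73.5°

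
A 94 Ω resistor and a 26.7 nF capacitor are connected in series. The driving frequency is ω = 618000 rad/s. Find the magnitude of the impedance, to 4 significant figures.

X_C = 1/(ωC) = 60.60 Ω
Z = 94.00 − j60.60 Ω
|Z| = √(94.00² + 60.60²) = 111.8 Ω

111.8 Ω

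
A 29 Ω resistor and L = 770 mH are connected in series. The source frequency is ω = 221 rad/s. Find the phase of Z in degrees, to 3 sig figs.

X_L = ωL = 170 Ω
Z = 29.0 + j170 Ω
|Z| = √(29.0² + 170²) = 173 Ω
∠Z = arctan(170/29.0) = 80.3°

80.3°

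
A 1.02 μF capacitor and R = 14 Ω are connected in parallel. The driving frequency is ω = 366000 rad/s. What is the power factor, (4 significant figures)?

X_C = 1/(ωC) = 2.679 Ω
Parallel: admittances add. Y = 1/R + jωC
Y = (0.07143 + j0.3733) S
|Y| = 0.3801 S → |Z| = 1/|Y| = 2.631 Ω, ∠Z = −∠Y = -79.17°
cos φ = cos(-79.17°) = 0.1879

0.1879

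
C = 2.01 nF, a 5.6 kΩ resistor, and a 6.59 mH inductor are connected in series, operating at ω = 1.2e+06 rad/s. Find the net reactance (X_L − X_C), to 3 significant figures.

X_L = ωL = 7910 Ω
X_C = 1/(ωC) = 415 Ω
X = 7910 − 415 = 7490 Ω

7490 Ω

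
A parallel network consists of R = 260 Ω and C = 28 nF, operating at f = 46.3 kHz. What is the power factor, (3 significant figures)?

ω = 2πf = 290900 rad/s
X_C = 1/(ωC) = 123 Ω
Parallel: admittances add. Y = 1/R + jωC
Y = (0.00385 + j0.00815) S
|Y| = 0.00901 S → |Z| = 1/|Y| = 111 Ω, ∠Z = −∠Y = -64.7°
cos φ = cos(-64.7°) = 0.427

0.427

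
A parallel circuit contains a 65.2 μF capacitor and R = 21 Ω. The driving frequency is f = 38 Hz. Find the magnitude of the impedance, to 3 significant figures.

ω = 2πf = 238.8 rad/s
X_C = 1/(ωC) = 64.2 Ω
Parallel: admittances add. Y = 1/R + jωC
Y = (0.0476 + j0.0156) S
|Y| = 0.0501 S → |Z| = 1/|Y| = 20.0 Ω, ∠Z = −∠Y = -18.1°

20.0 Ω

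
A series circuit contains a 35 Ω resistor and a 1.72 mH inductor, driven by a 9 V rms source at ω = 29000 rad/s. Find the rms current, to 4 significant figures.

147.7 mA

X_L = ωL = 49.88 Ω
Z = 35.00 + j49.88 Ω
|Z| = √(35.00² + 49.88²) = 60.93 Ω
I = V/|Z| = 9/60.93 = 147.7 mA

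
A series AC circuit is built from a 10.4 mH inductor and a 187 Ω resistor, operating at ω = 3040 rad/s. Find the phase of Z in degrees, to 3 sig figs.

9.60°

X_L = ωL = 31.6 Ω
Z = 187 + j31.6 Ω
|Z| = √(187² + 31.6²) = 190 Ω
∠Z = arctan(31.6/187) = 9.60°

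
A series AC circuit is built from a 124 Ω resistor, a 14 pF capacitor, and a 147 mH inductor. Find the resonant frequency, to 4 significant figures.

ω₀ = 1/√(LC) = 1/√(0.147 × 1.4e-11) = 697100 rad/s
f₀ = ω₀/(2π) = 110.9 kHz

110.9 kHz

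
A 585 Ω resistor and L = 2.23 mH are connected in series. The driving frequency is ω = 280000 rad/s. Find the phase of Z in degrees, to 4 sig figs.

46.87°

X_L = ωL = 624.4 Ω
Z = 585.0 + j624.4 Ω
|Z| = √(585.0² + 624.4²) = 855.6 Ω
∠Z = arctan(624.4/585.0) = 46.87°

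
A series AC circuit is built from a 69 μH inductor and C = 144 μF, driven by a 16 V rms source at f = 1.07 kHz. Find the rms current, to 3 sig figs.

ω = 2πf = 6723 rad/s
X_L = ωL = 0.464 Ω
X_C = 1/(ωC) = 1.03 Ω
Net reactance X = X_L − X_C = -0.569 Ω
Z = − j0.569 Ω
|Z| = √(0² + 0.569²) = 0.569 Ω
I = V/|Z| = 16/0.569 = 28.1 A

28.1 A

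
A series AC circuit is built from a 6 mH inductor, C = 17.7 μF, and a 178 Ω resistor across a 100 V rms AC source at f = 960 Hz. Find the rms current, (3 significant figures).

556 mA

ω = 2πf = 6032 rad/s
X_L = ωL = 36.2 Ω
X_C = 1/(ωC) = 9.37 Ω
Net reactance X = X_L − X_C = 26.8 Ω
Z = 178 + j26.8 Ω
|Z| = √(178² + 26.8²) = 180 Ω
I = V/|Z| = 100/180 = 556 mA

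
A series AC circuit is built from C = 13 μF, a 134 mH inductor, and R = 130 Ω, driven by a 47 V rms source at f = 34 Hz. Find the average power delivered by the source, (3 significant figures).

2.27 W

ω = 2πf = 213.6 rad/s
X_L = ωL = 28.6 Ω
X_C = 1/(ωC) = 360 Ω
Net reactance X = X_L − X_C = -331 Ω
Z = 130 − j331 Ω
|Z| = √(130² + 331²) = 356 Ω
∠Z = arctan(-331/130) = -68.6°
I = V/|Z| = 132 mA
P = VI cos φ = 47 × 0.132 × cos(-68.6°) = 2.27 W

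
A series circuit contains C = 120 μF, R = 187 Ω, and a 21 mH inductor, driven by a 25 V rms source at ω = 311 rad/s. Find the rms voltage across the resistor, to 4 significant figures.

X_L = ωL = 6.531 Ω
X_C = 1/(ωC) = 26.80 Ω
Net reactance X = X_L − X_C = -20.26 Ω
Z = 187.0 − j20.26 Ω
|Z| = √(187.0² + 20.26²) = 188.1 Ω
I = V/|Z| = 132.9 mA
V_R = I·|Z_R| = 0.1329 × 187.0 = 24.85 V

24.85 V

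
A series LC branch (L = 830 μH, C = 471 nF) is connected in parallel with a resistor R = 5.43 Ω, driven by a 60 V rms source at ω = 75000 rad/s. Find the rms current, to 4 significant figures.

11.19 A

X_L = ωL = 62.25 Ω
X_C = 1/(ωC) = 28.31 Ω
Branch 1: Z₁ = R = 5.430 Ω
Branch 2 (series LC): Z₂ = j(X_L − X_C) = j33.94 Ω
Parallel: Z = Z₁Z₂/(Z₁+Z₂), |Z| = 5.362 Ω, ∠Z = 9.089°
I = V/|Z| = 60/5.362 = 11.19 A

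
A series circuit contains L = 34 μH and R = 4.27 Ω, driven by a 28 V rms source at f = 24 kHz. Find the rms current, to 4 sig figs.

4.196 A

ω = 2πf = 150800 rad/s
X_L = ωL = 5.127 Ω
Z = 4.270 + j5.127 Ω
|Z| = √(4.270² + 5.127²) = 6.672 Ω
I = V/|Z| = 28/6.672 = 4.196 A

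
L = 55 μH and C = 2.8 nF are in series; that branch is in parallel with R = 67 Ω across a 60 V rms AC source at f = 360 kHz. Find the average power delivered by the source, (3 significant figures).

ω = 2πf = 2.262e+06 rad/s
X_L = ωL = 124 Ω
X_C = 1/(ωC) = 158 Ω
Branch 1: Z₁ = R = 67.0 Ω
Branch 2 (series LC): Z₂ = j(X_L − X_C) = −j33.5 Ω
Parallel: Z = Z₁Z₂/(Z₁+Z₂), |Z| = 30.0 Ω, ∠Z = -63.4°
I = V/|Z| = 2.00 A
P = VI cos φ = 60 × 2.00 × cos(-63.4°) = 53.7 W

53.7 W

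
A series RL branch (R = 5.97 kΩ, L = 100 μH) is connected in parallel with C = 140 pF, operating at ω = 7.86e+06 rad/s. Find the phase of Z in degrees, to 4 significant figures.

X_L = ωL = 786.0 Ω
X_C = 1/(ωC) = 908.8 Ω
Branch 1 (R+jX_L): Z₁ = 5970 + j786.0 Ω, |Z₁| = 6022 Ω
Branch 2 (−jX_C): Z₂ = −j908.8 Ω
Parallel: Z = Z₁Z₂/(Z₁+Z₂), |Z| = 916.4 Ω, ∠Z = -81.32°

-81.32°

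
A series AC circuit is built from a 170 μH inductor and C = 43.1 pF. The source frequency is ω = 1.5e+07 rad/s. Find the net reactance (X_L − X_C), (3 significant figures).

1000 Ω

X_L = ωL = 2550 Ω
X_C = 1/(ωC) = 1550 Ω
X = 2550 − 1550 = 1000 Ω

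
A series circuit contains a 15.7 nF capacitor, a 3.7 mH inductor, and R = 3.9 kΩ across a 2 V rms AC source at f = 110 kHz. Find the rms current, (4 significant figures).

ω = 2πf = 691200 rad/s
X_L = ωL = 2557 Ω
X_C = 1/(ωC) = 92.16 Ω
Net reactance X = X_L − X_C = 2465 Ω
Z = 3900 + j2465 Ω
|Z| = √(3900² + 2465²) = 4614 Ω
I = V/|Z| = 2/4614 = 433.5 μA

433.5 μA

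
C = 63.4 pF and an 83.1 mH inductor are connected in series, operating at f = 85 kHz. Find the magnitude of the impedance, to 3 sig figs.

ω = 2πf = 534100 rad/s
X_L = ωL = 44400 Ω
X_C = 1/(ωC) = 29500 Ω
Net reactance X = X_L − X_C = 14800 Ω
Z = j14800 Ω
|Z| = √(0² + 14800²) = 14800 Ω

14800 Ω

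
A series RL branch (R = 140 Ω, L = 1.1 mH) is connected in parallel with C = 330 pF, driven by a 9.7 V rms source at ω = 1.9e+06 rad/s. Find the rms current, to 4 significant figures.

X_L = ωL = 2090 Ω
X_C = 1/(ωC) = 1595 Ω
Branch 1 (R+jX_L): Z₁ = 140.0 + j2090 Ω, |Z₁| = 2095 Ω
Branch 2 (−jX_C): Z₂ = −j1595 Ω
Parallel: Z = Z₁Z₂/(Z₁+Z₂), |Z| = 6493 Ω, ∠Z = -78.04°
I = V/|Z| = 9.7/6493 = 1.494 mA

1.494 mA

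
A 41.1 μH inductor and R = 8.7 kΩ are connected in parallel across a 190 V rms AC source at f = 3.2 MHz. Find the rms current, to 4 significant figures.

231.0 mA

ω = 2πf = 2.011e+07 rad/s
X_L = ωL = 826.4 Ω
Parallel: admittances add. Y = 1/R + 1/(jωL)
Y = (0.0001149 − j0.001210) S
|Y| = 0.001216 S → |Z| = 1/|Y| = 822.7 Ω, ∠Z = −∠Y = 84.57°
I = V/|Z| = 190/822.7 = 231.0 mA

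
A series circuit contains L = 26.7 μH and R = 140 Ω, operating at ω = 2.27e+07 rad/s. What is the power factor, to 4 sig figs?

X_L = ωL = 606.1 Ω
Z = 140.0 + j606.1 Ω
|Z| = √(140.0² + 606.1²) = 622.0 Ω
∠Z = arctan(606.1/140.0) = 76.99°
cos φ = cos(76.99°) = 0.2251

0.2251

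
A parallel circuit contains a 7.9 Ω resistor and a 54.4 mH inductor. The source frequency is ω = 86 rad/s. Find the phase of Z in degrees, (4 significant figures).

X_L = ωL = 4.678 Ω
Parallel: admittances add. Y = 1/R + 1/(jωL)
Y = (0.1266 − j0.2137) S
|Y| = 0.2484 S → |Z| = 1/|Y| = 4.025 Ω, ∠Z = −∠Y = 59.37°

59.37°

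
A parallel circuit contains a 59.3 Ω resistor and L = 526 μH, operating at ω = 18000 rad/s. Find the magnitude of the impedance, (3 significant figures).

X_L = ωL = 9.47 Ω
Parallel: admittances add. Y = 1/R + 1/(jωL)
Y = (0.0169 − j0.106) S
|Y| = 0.107 S → |Z| = 1/|Y| = 9.35 Ω, ∠Z = −∠Y = 80.9°

9.35 Ω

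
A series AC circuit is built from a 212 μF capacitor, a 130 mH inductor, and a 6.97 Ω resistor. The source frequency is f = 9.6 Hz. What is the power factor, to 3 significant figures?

0.0986

ω = 2πf = 60.32 rad/s
X_L = ωL = 7.84 Ω
X_C = 1/(ωC) = 78.2 Ω
Net reactance X = X_L − X_C = -70.4 Ω
Z = 6.97 − j70.4 Ω
|Z| = √(6.97² + 70.4²) = 70.7 Ω
∠Z = arctan(-70.4/6.97) = -84.3°
cos φ = cos(-84.3°) = 0.0986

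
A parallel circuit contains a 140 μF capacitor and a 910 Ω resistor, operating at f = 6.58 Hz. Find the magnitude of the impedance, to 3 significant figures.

ω = 2πf = 41.34 rad/s
X_C = 1/(ωC) = 173 Ω
Parallel: admittances add. Y = 1/R + jωC
Y = (0.00110 + j0.00579) S
|Y| = 0.00589 S → |Z| = 1/|Y| = 170 Ω, ∠Z = −∠Y = -79.2°

170 Ω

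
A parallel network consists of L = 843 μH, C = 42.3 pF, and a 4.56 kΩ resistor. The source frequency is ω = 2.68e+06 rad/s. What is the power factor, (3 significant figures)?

X_L = ωL = 2260 Ω
X_C = 1/(ωC) = 8820 Ω
Parallel: admittances add. Y = 1/R + 1/(jωL) + jωC
Y = (0.000219 − j0.000329) S
|Y| = 0.000396 S → |Z| = 1/|Y| = 2530 Ω, ∠Z = −∠Y = 56.3°
cos φ = cos(56.3°) = 0.554

0.554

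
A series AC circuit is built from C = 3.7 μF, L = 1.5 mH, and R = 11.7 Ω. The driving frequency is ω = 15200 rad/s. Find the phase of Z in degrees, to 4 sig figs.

23.22°

X_L = ωL = 22.80 Ω
X_C = 1/(ωC) = 17.78 Ω
Net reactance X = X_L − X_C = 5.019 Ω
Z = 11.70 + j5.019 Ω
|Z| = √(11.70² + 5.019²) = 12.73 Ω
∠Z = arctan(5.019/11.70) = 23.22°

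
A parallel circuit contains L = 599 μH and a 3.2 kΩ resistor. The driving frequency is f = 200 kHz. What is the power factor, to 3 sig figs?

0.229

ω = 2πf = 1.257e+06 rad/s
X_L = ωL = 753 Ω
Parallel: admittances add. Y = 1/R + 1/(jωL)
Y = (0.000313 − j0.00133) S
|Y| = 0.00136 S → |Z| = 1/|Y| = 733 Ω, ∠Z = −∠Y = 76.8°
cos φ = cos(76.8°) = 0.229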